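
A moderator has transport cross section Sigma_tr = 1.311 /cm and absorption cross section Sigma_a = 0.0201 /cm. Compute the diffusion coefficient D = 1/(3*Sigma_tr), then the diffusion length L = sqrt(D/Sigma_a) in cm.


D = 1 / (3 * Sigma_tr) = 1 / (3 * 1.311) = 0.2542588 cm
L = sqrt(D / Sigma_a)
L = sqrt(0.2542588 / 0.0201)
L = 3.5566 cm

3.5566


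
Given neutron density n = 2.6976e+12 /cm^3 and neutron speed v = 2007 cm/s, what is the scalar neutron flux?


phi = n * v
phi = 2.6976e+12 * 2007
phi = 5.4141e+15 /cm^2/s

5.4141e+15


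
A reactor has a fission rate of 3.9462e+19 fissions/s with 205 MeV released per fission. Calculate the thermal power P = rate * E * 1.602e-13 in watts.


P = fission_rate * E_MeV * 1.602e-13
P = 3.9462e+19 * 205 * 1.602e-13
P = 1.2960e+09 W

1.2960e+09


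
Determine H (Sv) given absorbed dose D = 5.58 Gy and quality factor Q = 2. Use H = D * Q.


H = D * Q
H = 5.58 * 2
H = 11.160 Sv

11.160


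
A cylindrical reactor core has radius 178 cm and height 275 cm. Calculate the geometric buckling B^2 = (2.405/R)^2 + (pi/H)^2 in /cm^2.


B^2 = (2.405/R)^2 + (pi/H)^2
B^2 = (2.405/178)^2 + (pi/275)^2
B^2 = 3.1306e-04 /cm^2

3.1306e-04


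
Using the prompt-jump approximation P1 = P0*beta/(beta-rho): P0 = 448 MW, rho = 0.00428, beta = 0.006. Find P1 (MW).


P1/P0 = beta / (beta - rho)
P1/P0 = 0.006 / (0.006 - 0.00428) = 3.488372
P1 = 448 * 3.488372 = 1562.8 MW

1562.8


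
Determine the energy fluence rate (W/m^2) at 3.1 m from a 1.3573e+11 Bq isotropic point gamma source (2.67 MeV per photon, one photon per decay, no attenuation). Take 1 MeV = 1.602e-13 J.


psi = A * E * 1.602e-13 / (4*pi*r^2)
psi = 1.3573e+11 * 2.67 * 1.602e-13 / (4*pi*3.1^2)
psi = 4.8075e-04 W/m^2

4.8075e-04


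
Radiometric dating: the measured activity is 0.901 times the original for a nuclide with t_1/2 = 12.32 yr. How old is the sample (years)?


lambda = ln(2) / t_half = ln(2) / 12.32 = 0.05626195 /yr
t = -ln(A/A0) / lambda
t = -ln(0.901) / 0.05626195
t = 1.8529 yr

1.8529


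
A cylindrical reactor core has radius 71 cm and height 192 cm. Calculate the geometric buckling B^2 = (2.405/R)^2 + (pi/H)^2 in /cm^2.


B^2 = (2.405/R)^2 + (pi/H)^2
B^2 = (2.405/71)^2 + (pi/192)^2
B^2 = 0.0014151 /cm^2

0.0014151


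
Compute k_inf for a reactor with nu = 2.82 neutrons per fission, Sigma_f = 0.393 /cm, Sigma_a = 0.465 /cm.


k_inf = nu * Sigma_f / Sigma_a
k_inf = 2.82 * 0.393 / 0.465
k_inf = 2.3834

2.3834


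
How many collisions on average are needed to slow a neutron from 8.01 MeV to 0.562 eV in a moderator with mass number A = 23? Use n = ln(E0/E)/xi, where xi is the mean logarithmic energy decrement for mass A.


xi = 1 + (A-1)^2/(2A)*ln((A-1)/(A+1)) = 0.08448899 (for A = 23)
n = ln(E0/E) / xi
n = ln(8.01e6 / 0.562) / 0.08448899
n = ln(1.425267e+07) / 0.08448899 = 194.97

194.97


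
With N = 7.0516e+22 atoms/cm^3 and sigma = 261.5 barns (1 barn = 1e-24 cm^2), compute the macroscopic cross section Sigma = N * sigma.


Sigma = N * sigma_barns * 1e-24
Sigma = 7.0516e+22 * 261.5 * 1e-24
Sigma = 18.440 /cm

18.440


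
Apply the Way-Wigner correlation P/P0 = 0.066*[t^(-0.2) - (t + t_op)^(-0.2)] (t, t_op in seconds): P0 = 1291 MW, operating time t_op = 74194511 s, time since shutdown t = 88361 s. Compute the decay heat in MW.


P/P0 = 0.066 * [t^(-0.2) - (t + t_op)^(-0.2)]
P/P0 = 0.066 * [88361^(-0.2) - (88361 + 74194511)^(-0.2)]
P/P0 = 0.066 * [0.1025057 - 0.02665767] = 0.005005970
P = 1291 * 0.005005970 = 6.4627 MW

6.4627


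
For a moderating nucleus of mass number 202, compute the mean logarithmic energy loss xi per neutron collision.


xi = 1 + (A-1)^2/(2A) * ln((A-1)/(A+1))
xi = 1 + (202-1)^2/(2*202) * ln((202-1)/(202 +1))
xi = 0.0098684

0.0098684


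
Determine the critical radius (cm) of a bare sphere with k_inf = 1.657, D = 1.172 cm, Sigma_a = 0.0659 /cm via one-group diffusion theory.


L^2 = D / Sigma_a = 1.172 / 0.0659 = 17.78452 cm^2
B_m^2 = (k_inf - 1) / L^2 = (1.657 - 1) / 17.78452 = 0.03694224 /cm^2
For a bare sphere: B_g = pi/R, so R_c = pi / sqrt(B_m^2)
R_c = pi / sqrt(0.03694224) = 16.345 cm

16.345


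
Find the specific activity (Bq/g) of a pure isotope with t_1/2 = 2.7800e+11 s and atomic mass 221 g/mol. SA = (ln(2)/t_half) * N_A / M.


lambda = ln(2) / t_half = ln(2) / 2.7800e+11 = 2.493335e-12 /s
SA = lambda * N_A / M
SA = 2.493335e-12 * 6.022e23 / 221
SA = 6.7941e+09 Bq/g

6.7941e+09


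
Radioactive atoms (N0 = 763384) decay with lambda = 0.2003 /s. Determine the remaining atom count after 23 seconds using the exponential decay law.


N = N0 * exp(-lambda * t)
N = 763384 * exp(-0.2003 * 23)
N = 7620.6

7620.6


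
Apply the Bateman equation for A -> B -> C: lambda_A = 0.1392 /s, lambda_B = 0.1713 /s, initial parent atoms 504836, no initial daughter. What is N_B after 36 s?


N_B(t) = lambda_A * N_A0 / (lambda_B - lambda_A) * [exp(-lambda_A*t) - exp(-lambda_B*t)]
exp(-0.1392*36) = 0.006662903; exp(-0.1713*36) = 0.002097939
N_B = 0.1392 * 504836 / (0.1713 - 0.1392) * (0.006662903 - 0.002097939)
N_B = 9993.6

9993.6


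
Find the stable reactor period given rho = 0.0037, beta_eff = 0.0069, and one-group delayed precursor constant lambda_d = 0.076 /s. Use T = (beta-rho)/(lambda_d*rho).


T = (beta - rho) / (lambda_d * rho)
T = (0.0069 - 0.0037) / (0.076 * 0.0037)
T = 11.380 s

11.380


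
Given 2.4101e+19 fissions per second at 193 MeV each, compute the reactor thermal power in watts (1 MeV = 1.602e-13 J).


P = fission_rate * E_MeV * 1.602e-13
P = 2.4101e+19 * 193 * 1.602e-13
P = 7.4517e+08 W

7.4517e+08


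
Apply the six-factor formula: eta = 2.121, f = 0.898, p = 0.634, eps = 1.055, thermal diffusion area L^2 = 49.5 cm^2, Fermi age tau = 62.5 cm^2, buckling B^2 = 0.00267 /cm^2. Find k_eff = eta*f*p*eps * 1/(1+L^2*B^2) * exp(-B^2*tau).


k_inf = eta*f*p*eps = 2.121*0.898*0.634*1.055 = 1.273969
P_TNL = 1/(1 + L^2*B^2) = 1/(1 + 49.5*0.00267) = 0.8832635
P_FNL = exp(-B^2*tau) = exp(-0.00267*62.5) = 0.8463054
k_eff = k_inf * P_TNL * P_FNL = 1.273969 * 0.8832635 * 0.8463054
k_eff = 0.95231

0.95231


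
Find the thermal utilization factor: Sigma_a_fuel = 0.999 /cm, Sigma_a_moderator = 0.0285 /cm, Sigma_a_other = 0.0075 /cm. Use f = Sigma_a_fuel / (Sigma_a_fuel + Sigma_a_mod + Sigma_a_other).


f = Sigma_a_fuel / (Sigma_a_fuel + Sigma_a_mod + Sigma_a_other)
f = 0.999 / (0.999 + 0.0285 + 0.0075)
f = 0.96522

0.96522


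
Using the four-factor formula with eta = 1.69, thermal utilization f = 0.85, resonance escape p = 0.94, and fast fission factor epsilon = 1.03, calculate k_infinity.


k_inf = eta * f * p * epsilon
k_inf = 1.69 * 0.85 * 0.94 * 1.03
k_inf = 1.3908

1.3908


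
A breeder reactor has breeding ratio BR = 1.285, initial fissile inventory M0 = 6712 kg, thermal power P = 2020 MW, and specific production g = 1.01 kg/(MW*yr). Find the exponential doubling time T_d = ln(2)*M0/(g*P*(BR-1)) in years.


Breeding gain G = BR - 1 = 1.285 - 1 = 0.285
Fissile production rate = g * P * G = 1.01 * 2020 * 0.285 = 581.457 kg/yr
T_d = ln(2) * M0 / (g * P * G)
T_d = ln(2) * 6712 / 581.457 = 8.0013 yr

8.0013


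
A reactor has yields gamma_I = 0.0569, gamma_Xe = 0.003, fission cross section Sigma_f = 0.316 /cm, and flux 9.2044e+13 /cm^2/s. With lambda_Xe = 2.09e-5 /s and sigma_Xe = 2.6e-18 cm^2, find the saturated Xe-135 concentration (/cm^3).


Xe_eq = (gamma_I + gamma_Xe) * Sigma_f * phi / (lambda_Xe + sigma_Xe * phi)
Numerator = (0.0569 + 0.003) * 0.316 * 9.2044e+13 = 1.742246e+12
Denominator = 2.09e-5 + 2.6e-18 * 9.2044e+13 = 2.602144e-04
Xe_eq = 1.742246e+12 / 2.602144e-04 = 6.6954e+15 /cm^3

6.6954e+15


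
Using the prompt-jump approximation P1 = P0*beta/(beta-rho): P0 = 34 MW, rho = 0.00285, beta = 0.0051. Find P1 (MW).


P1/P0 = beta / (beta - rho)
P1/P0 = 0.0051 / (0.0051 - 0.00285) = 2.266667
P1 = 34 * 2.266667 = 77.067 MW

77.067


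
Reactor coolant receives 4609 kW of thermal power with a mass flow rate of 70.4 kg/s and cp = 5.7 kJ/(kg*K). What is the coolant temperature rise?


dT = Q / (m_dot * cp)
dT = 4609 / (70.4 * 5.7)
dT = 11.486 C

11.486


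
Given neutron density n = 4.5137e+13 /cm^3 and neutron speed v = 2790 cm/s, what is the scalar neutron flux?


phi = n * v
phi = 4.5137e+13 * 2790
phi = 1.2593e+17 /cm^2/s

1.2593e+17


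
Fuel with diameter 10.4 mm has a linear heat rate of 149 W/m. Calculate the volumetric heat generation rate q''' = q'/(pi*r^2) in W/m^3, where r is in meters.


r = D / 2 / 1000 = 10.4 / 2 / 1000 = 0.0052 m
q''' = q' / (pi * r^2)
q''' = 149 / (pi * 0.0052^2)
q''' = 1.7540e+06 W/m^3

1.7540e+06


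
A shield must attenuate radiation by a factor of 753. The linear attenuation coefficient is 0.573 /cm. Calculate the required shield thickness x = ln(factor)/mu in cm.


x = ln(factor) / mu
x = ln(753) / 0.573
x = 11.560 cm

11.560


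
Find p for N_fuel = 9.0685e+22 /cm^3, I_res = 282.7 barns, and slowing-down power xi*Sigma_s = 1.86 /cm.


p = exp(-N * I * 1e-24 / (xi*Sigma_s))
p = exp(-9.0685e+22 * 282.7 * 1e-24 / 1.86)
p = 1.0329e-06

1.0329e-06


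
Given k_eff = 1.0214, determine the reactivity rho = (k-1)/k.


rho = (k_eff - 1) / k_eff
rho = (1.0214 - 1) / 1.0214
rho = 0.020952

0.020952


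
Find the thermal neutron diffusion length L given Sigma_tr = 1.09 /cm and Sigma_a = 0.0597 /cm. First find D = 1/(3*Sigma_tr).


D = 1 / (3 * Sigma_tr) = 1 / (3 * 1.09) = 0.3058104 cm
L = sqrt(D / Sigma_a)
L = sqrt(0.3058104 / 0.0597)
L = 2.2633 cm

2.2633


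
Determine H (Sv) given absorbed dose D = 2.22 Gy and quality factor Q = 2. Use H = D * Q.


H = D * Q
H = 2.22 * 2
H = 4.4400 Sv

4.4400


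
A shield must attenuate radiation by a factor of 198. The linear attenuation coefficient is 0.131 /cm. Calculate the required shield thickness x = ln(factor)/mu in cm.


x = ln(factor) / mu
x = ln(198) / 0.131
x = 40.368 cm

40.368


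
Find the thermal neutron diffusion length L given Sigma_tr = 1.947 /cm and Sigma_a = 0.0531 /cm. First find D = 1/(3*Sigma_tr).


D = 1 / (3 * Sigma_tr) = 1 / (3 * 1.947) = 0.1712036 cm
L = sqrt(D / Sigma_a)
L = sqrt(0.1712036 / 0.0531)
L = 1.7956 cm

1.7956


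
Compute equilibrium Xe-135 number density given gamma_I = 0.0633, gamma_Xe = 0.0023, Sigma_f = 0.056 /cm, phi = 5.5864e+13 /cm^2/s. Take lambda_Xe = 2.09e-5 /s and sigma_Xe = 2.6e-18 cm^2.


Xe_eq = (gamma_I + gamma_Xe) * Sigma_f * phi / (lambda_Xe + sigma_Xe * phi)
Numerator = (0.0633 + 0.0023) * 0.056 * 5.5864e+13 = 2.052220e+11
Denominator = 2.09e-5 + 2.6e-18 * 5.5864e+13 = 1.661464e-04
Xe_eq = 2.052220e+11 / 1.661464e-04 = 1.2352e+15 /cm^3

1.2352e+15


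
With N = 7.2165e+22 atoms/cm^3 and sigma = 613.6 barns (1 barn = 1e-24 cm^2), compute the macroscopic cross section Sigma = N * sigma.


Sigma = N * sigma_barns * 1e-24
Sigma = 7.2165e+22 * 613.6 * 1e-24
Sigma = 44.280 /cm

44.280


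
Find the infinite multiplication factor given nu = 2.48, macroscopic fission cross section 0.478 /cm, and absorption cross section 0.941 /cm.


k_inf = nu * Sigma_f / Sigma_a
k_inf = 2.48 * 0.478 / 0.941
k_inf = 1.2598

1.2598


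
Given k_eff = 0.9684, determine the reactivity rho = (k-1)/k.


rho = (k_eff - 1) / k_eff
rho = (0.9684 - 1) / 0.9684
rho = -0.032631

-0.032631


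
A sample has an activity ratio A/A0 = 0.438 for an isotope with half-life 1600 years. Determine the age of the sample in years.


lambda = ln(2) / t_half = ln(2) / 1600 = 4.332170e-04 /yr
t = -ln(A/A0) / lambda
t = -ln(0.438) / 4.332170e-04
t = 1905.6 yr

1905.6


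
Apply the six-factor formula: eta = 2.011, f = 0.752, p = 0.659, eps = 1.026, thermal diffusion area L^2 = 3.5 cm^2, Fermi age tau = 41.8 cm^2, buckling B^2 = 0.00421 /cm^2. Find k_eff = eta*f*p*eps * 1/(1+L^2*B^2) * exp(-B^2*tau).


k_inf = eta*f*p*eps = 2.011*0.752*0.659*1.026 = 1.022499
P_TNL = 1/(1 + L^2*B^2) = 1/(1 + 3.5*0.00421) = 0.9854790
P_FNL = exp(-B^2*tau) = exp(-0.00421*41.8) = 0.8386364
k_eff = k_inf * P_TNL * P_FNL = 1.022499 * 0.9854790 * 0.8386364
k_eff = 0.84505

0.84505


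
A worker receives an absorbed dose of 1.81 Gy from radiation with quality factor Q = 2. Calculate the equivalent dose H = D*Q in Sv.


H = D * Q
H = 1.81 * 2
H = 3.6200 Sv

3.6200


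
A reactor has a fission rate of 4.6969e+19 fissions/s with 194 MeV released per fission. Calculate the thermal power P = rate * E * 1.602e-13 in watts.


P = fission_rate * E_MeV * 1.602e-13
P = 4.6969e+19 * 194 * 1.602e-13
P = 1.4597e+09 W

1.4597e+09


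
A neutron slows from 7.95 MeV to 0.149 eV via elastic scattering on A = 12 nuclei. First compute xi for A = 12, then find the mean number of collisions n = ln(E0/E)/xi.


xi = 1 + (A-1)^2/(2A)*ln((A-1)/(A+1)) = 0.1577690 (for A = 12)
n = ln(E0/E) / xi
n = ln(7.95e6 / 0.149) / 0.1577690
n = ln(5.335570e+07) / 0.1577690 = 112.78

112.78


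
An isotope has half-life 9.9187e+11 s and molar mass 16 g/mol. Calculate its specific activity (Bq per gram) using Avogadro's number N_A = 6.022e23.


lambda = ln(2) / t_half = ln(2) / 9.9187e+11 = 6.988287e-13 /s
SA = lambda * N_A / M
SA = 6.988287e-13 * 6.022e23 / 16
SA = 2.6302e+10 Bq/g

2.6302e+10


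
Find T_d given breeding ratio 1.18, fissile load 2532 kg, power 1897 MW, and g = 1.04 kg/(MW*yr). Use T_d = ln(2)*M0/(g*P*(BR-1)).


Breeding gain G = BR - 1 = 1.18 - 1 = 0.18
Fissile production rate = g * P * G = 1.04 * 1897 * 0.18 = 355.1184 kg/yr
T_d = ln(2) * M0 / (g * P * G)
T_d = ln(2) * 2532 / 355.1184 = 4.9422 yr

4.9422


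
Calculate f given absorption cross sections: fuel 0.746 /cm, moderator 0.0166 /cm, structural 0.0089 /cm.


f = Sigma_a_fuel / (Sigma_a_fuel + Sigma_a_mod + Sigma_a_other)
f = 0.746 / (0.746 + 0.0166 + 0.0089)
f = 0.96695

0.96695


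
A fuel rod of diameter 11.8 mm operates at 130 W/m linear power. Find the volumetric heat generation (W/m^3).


r = D / 2 / 1000 = 11.8 / 2 / 1000 = 0.0059 m
q''' = q' / (pi * r^2)
q''' = 130 / (pi * 0.0059^2)
q''' = 1.1887e+06 W/m^3

1.1887e+06


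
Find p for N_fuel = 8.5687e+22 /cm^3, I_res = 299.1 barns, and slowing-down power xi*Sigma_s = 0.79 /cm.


p = exp(-N * I * 1e-24 / (xi*Sigma_s))
p = exp(-8.5687e+22 * 299.1 * 1e-24 / 0.79)
p = 8.1419e-15

8.1419e-15


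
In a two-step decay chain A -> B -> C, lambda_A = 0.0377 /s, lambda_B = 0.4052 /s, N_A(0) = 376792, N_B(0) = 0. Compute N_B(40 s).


N_B(t) = lambda_A * N_A0 / (lambda_B - lambda_A) * [exp(-lambda_A*t) - exp(-lambda_B*t)]
exp(-0.0377*40) = 0.2213522; exp(-0.4052*40) = 9.140186e-08
N_B = 0.0377 * 376792 / (0.4052 - 0.0377) * (0.2213522 - 9.140186e-08)
N_B = 8556.0

8556.0


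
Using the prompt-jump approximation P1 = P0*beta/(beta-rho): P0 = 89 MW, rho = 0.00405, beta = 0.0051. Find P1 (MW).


P1/P0 = beta / (beta - rho)
P1/P0 = 0.0051 / (0.0051 - 0.00405) = 4.857143
P1 = 89 * 4.857143 = 432.29 MW

432.29


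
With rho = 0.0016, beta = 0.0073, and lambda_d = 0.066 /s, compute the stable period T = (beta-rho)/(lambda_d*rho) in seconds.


T = (beta - rho) / (lambda_d * rho)
T = (0.0073 - 0.0016) / (0.066 * 0.0016)
T = 53.977 s

53.977


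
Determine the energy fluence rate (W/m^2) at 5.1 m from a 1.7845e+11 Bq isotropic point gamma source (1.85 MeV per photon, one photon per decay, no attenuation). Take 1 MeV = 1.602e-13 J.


psi = A * E * 1.602e-13 / (4*pi*r^2)
psi = 1.7845e+11 * 1.85 * 1.602e-13 / (4*pi*5.1^2)
psi = 1.6181e-04 W/m^2

1.6181e-04


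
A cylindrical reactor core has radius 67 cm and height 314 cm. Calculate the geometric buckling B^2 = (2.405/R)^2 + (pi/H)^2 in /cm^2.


B^2 = (2.405/R)^2 + (pi/H)^2
B^2 = (2.405/67)^2 + (pi/314)^2
B^2 = 0.0013886 /cm^2

0.0013886


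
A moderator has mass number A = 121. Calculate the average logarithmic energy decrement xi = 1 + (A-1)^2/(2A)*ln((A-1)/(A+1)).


xi = 1 + (A-1)^2/(2A) * ln((A-1)/(A+1))
xi = 1 + (121-1)^2/(2*121) * ln((121-1)/(121 +1))
xi = 0.016438

0.016438


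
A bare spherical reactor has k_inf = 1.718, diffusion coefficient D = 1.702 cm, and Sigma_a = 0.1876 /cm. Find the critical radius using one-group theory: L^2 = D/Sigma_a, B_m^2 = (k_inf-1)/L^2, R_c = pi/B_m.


L^2 = D / Sigma_a = 1.702 / 0.1876 = 9.072495 cm^2
B_m^2 = (k_inf - 1) / L^2 = (1.718 - 1) / 9.072495 = 0.07914030 /cm^2
For a bare sphere: B_g = pi/R, so R_c = pi / sqrt(B_m^2)
R_c = pi / sqrt(0.07914030) = 11.167 cm

11.167


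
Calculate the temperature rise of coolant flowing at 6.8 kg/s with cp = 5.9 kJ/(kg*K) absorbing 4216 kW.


dT = Q / (m_dot * cp)
dT = 4216 / (6.8 * 5.9)
dT = 105.08 C

105.08


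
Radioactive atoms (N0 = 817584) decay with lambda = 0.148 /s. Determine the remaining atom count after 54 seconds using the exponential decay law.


N = N0 * exp(-lambda * t)
N = 817584 * exp(-0.148 * 54)
N = 276.47

276.47


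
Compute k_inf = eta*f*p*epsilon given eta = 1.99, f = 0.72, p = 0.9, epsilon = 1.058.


k_inf = eta * f * p * epsilon
k_inf = 1.99 * 0.72 * 0.9 * 1.058
k_inf = 1.3643

1.3643


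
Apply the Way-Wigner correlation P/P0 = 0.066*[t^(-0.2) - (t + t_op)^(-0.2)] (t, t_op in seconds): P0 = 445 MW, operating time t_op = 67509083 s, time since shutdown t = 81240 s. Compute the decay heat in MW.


P/P0 = 0.066 * [t^(-0.2) - (t + t_op)^(-0.2)]
P/P0 = 0.066 * [81240^(-0.2) - (81240 + 67509083)^(-0.2)]
P/P0 = 0.066 * [0.1042428 - 0.02716584] = 0.005087079
P = 445 * 0.005087079 = 2.2638 MW

2.2638


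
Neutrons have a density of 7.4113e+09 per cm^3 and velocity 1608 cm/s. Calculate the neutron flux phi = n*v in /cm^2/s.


phi = n * v
phi = 7.4113e+09 * 1608
phi = 1.1917e+13 /cm^2/s

1.1917e+13


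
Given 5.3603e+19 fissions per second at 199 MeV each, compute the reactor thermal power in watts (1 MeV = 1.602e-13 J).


P = fission_rate * E_MeV * 1.602e-13
P = 5.3603e+19 * 199 * 1.602e-13
P = 1.7089e+09 W

1.7089e+09


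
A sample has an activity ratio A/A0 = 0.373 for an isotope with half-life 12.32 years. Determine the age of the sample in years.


lambda = ln(2) / t_half = ln(2) / 12.32 = 0.05626195 /yr
t = -ln(A/A0) / lambda
t = -ln(0.373) / 0.05626195
t = 17.528 yr

17.528


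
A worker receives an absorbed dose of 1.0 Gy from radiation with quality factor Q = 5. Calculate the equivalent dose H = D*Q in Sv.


H = D * Q
H = 1.0 * 5
H = 5.0000 Sv

5.0000


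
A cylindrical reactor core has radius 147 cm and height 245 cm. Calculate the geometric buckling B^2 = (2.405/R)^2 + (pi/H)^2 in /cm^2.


B^2 = (2.405/R)^2 + (pi/H)^2
B^2 = (2.405/147)^2 + (pi/245)^2
B^2 = 4.3209e-04 /cm^2

4.3209e-04


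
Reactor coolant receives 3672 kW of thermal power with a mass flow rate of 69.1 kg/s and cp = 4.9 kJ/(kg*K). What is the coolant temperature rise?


dT = Q / (m_dot * cp)
dT = 3672 / (69.1 * 4.9)
dT = 10.845 C

10.845


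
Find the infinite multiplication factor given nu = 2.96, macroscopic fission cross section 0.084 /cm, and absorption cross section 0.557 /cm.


k_inf = nu * Sigma_f / Sigma_a
k_inf = 2.96 * 0.084 / 0.557
k_inf = 0.44639

0.44639


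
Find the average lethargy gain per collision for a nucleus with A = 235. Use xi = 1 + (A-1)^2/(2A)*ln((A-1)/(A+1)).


xi = 1 + (A-1)^2/(2A) * ln((A-1)/(A+1))
xi = 1 + (235-1)^2/(2*235) * ln((235-1)/(235 +1))
xi = 0.0084865

0.0084865


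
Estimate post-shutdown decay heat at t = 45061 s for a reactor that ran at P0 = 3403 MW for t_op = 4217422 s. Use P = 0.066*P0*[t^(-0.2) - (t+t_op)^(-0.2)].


P/P0 = 0.066 * [t^(-0.2) - (t + t_op)^(-0.2)]
P/P0 = 0.066 * [45061^(-0.2) - (45061 + 4217422)^(-0.2)]
P/P0 = 0.066 * [0.1172843 - 0.04721364] = 0.004624664
P = 3403 * 0.004624664 = 15.738 MW

15.738


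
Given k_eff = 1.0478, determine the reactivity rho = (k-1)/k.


rho = (k_eff - 1) / k_eff
rho = (1.0478 - 1) / 1.0478
rho = 0.045619

0.045619


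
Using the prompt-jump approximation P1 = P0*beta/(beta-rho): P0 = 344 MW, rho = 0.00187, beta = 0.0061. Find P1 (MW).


P1/P0 = beta / (beta - rho)
P1/P0 = 0.0061 / (0.0061 - 0.00187) = 1.442080
P1 = 344 * 1.442080 = 496.08 MW

496.08


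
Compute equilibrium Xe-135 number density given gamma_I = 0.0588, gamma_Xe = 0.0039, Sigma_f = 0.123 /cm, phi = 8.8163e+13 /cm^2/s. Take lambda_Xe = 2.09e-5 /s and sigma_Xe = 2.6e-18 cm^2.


Xe_eq = (gamma_I + gamma_Xe) * Sigma_f * phi / (lambda_Xe + sigma_Xe * phi)
Numerator = (0.0588 + 0.0039) * 0.123 * 8.8163e+13 = 6.799219e+11
Denominator = 2.09e-5 + 2.6e-18 * 8.8163e+13 = 2.501238e-04
Xe_eq = 6.799219e+11 / 2.501238e-04 = 2.7183e+15 /cm^3

2.7183e+15


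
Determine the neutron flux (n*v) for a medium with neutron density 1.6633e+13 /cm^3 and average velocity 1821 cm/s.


phi = n * v
phi = 1.6633e+13 * 1821
phi = 3.0289e+16 /cm^2/s

3.0289e+16


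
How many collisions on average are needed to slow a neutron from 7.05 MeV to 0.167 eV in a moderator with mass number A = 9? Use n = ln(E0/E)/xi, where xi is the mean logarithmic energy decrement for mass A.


xi = 1 + (A-1)^2/(2A)*ln((A-1)/(A+1)) = 0.2066007 (for A = 9)
n = ln(E0/E) / xi
n = ln(7.05e6 / 0.167) / 0.2066007
n = ln(4.221557e+07) / 0.2066007 = 84.987

84.987


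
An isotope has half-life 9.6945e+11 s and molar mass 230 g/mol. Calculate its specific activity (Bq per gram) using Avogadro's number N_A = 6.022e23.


lambda = ln(2) / t_half = ln(2) / 9.6945e+11 = 7.149901e-13 /s
SA = lambda * N_A / M
SA = 7.149901e-13 * 6.022e23 / 230
SA = 1.8720e+09 Bq/g

1.8720e+09


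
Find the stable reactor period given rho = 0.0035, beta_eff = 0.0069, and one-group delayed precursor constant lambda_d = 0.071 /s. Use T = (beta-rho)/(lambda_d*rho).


T = (beta - rho) / (lambda_d * rho)
T = (0.0069 - 0.0035) / (0.071 * 0.0035)
T = 13.682 s

13.682


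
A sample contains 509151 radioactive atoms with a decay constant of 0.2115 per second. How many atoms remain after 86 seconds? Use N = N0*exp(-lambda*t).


N = N0 * exp(-lambda * t)
N = 509151 * exp(-0.2115 * 86)
N = 0.0064190

0.0064190


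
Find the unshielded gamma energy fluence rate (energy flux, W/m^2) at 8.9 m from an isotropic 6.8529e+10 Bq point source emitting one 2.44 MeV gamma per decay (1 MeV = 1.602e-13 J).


psi = A * E * 1.602e-13 / (4*pi*r^2)
psi = 6.8529e+10 * 2.44 * 1.602e-13 / (4*pi*8.9^2)
psi = 2.6911e-05 W/m^2

2.6911e-05


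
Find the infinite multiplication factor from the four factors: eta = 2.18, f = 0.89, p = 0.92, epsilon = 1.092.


k_inf = eta * f * p * epsilon
k_inf = 2.18 * 0.89 * 0.92 * 1.092
k_inf = 1.9492

1.9492


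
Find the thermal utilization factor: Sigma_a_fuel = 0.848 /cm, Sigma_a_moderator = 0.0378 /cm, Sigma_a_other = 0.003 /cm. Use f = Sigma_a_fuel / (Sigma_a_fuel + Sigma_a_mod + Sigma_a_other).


f = Sigma_a_fuel / (Sigma_a_fuel + Sigma_a_mod + Sigma_a_other)
f = 0.848 / (0.848 + 0.0378 + 0.003)
f = 0.95410

0.95410


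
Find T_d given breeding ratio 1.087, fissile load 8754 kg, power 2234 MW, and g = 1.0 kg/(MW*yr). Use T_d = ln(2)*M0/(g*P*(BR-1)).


Breeding gain G = BR - 1 = 1.087 - 1 = 0.087
Fissile production rate = g * P * G = 1.0 * 2234 * 0.087 = 194.358 kg/yr
T_d = ln(2) * M0 / (g * P * G)
T_d = ln(2) * 8754 / 194.358 = 31.220 yr

31.220


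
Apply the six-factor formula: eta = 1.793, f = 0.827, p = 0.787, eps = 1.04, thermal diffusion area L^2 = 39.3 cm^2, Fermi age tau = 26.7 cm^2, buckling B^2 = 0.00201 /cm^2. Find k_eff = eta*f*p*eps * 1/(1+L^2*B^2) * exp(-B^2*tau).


k_inf = eta*f*p*eps = 1.793*0.827*0.787*1.04 = 1.213651
P_TNL = 1/(1 + L^2*B^2) = 1/(1 + 39.3*0.00201) = 0.9267901
P_FNL = exp(-B^2*tau) = exp(-0.00201*26.7) = 0.9477477
k_eff = k_inf * P_TNL * P_FNL = 1.213651 * 0.9267901 * 0.9477477
k_eff = 1.0660

1.0660


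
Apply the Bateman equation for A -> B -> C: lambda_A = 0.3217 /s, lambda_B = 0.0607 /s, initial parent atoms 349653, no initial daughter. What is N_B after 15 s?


N_B(t) = lambda_A * N_A0 / (lambda_B - lambda_A) * [exp(-lambda_A*t) - exp(-lambda_B*t)]
exp(-0.3217*15) = 0.008022542; exp(-0.0607*15) = 0.4023230
N_B = 0.3217 * 349653 / (0.0607 - 0.3217) * (0.008022542 - 0.4023230)
N_B = 169932

169932


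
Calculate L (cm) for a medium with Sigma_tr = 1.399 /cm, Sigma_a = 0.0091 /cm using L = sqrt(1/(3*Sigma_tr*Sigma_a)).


D = 1 / (3 * Sigma_tr) = 1 / (3 * 1.399) = 0.2382654 cm
L = sqrt(D / Sigma_a)
L = sqrt(0.2382654 / 0.0091)
L = 5.1169 cm

5.1169


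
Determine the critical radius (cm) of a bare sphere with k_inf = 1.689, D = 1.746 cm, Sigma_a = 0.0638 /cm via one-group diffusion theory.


L^2 = D / Sigma_a = 1.746 / 0.0638 = 27.36677 cm^2
B_m^2 = (k_inf - 1) / L^2 = (1.689 - 1) / 27.36677 = 0.02517652 /cm^2
For a bare sphere: B_g = pi/R, so R_c = pi / sqrt(B_m^2)
R_c = pi / sqrt(0.02517652) = 19.799 cm

19.799


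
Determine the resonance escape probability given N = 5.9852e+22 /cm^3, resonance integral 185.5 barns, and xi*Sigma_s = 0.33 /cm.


p = exp(-N * I * 1e-24 / (xi*Sigma_s))
p = exp(-5.9852e+22 * 185.5 * 1e-24 / 0.33)
p = 2.4466e-15

2.4466e-15


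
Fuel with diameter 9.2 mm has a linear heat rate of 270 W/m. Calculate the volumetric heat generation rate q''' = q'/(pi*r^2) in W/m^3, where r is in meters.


r = D / 2 / 1000 = 9.2 / 2 / 1000 = 0.0046 m
q''' = q' / (pi * r^2)
q''' = 270 / (pi * 0.0046^2)
q''' = 4.0616e+06 W/m^3

4.0616e+06


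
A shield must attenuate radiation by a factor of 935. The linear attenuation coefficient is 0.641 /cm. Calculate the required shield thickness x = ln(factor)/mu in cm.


x = ln(factor) / mu
x = ln(935) / 0.641
x = 10.672 cm

10.672


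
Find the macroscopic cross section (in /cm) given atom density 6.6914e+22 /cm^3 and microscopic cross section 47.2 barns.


Sigma = N * sigma_barns * 1e-24
Sigma = 6.6914e+22 * 47.2 * 1e-24
Sigma = 3.1583 /cm

3.1583


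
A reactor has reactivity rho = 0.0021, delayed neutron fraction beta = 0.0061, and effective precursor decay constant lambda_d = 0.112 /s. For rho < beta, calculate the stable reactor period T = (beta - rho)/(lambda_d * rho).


T = (beta - rho) / (lambda_d * rho)
T = (0.0061 - 0.0021) / (0.112 * 0.0021)
T = 17.007 s

17.007


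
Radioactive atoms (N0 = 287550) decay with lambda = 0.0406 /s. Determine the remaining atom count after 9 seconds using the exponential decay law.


N = N0 * exp(-lambda * t)
N = 287550 * exp(-0.0406 * 9)
N = 199536

199536


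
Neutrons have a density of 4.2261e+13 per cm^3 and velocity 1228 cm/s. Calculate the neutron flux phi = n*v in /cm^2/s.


phi = n * v
phi = 4.2261e+13 * 1228
phi = 5.1897e+16 /cm^2/s

5.1897e+16


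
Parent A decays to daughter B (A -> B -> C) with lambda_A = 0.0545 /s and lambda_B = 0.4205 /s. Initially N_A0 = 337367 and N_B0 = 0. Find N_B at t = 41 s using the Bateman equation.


N_B(t) = lambda_A * N_A0 / (lambda_B - lambda_A) * [exp(-lambda_A*t) - exp(-lambda_B*t)]
exp(-0.0545*41) = 0.1070456; exp(-0.4205*41) = 3.254962e-08
N_B = 0.0545 * 337367 / (0.4205 - 0.0545) * (0.1070456 - 3.254962e-08)
N_B = 5377.6

5377.6


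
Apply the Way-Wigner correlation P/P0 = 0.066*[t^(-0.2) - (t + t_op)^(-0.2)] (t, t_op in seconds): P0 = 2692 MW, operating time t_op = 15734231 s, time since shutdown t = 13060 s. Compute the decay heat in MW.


P/P0 = 0.066 * [t^(-0.2) - (t + t_op)^(-0.2)]
P/P0 = 0.066 * [13060^(-0.2) - (13060 + 15734231)^(-0.2)]
P/P0 = 0.066 * [0.1502489 - 0.03635455] = 0.007517027
P = 2692 * 0.007517027 = 20.236 MW

20.236


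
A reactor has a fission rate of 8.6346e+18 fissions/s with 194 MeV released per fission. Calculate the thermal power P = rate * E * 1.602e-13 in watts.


P = fission_rate * E_MeV * 1.602e-13
P = 8.6346e+18 * 194 * 1.602e-13
P = 2.6835e+08 W

2.6835e+08


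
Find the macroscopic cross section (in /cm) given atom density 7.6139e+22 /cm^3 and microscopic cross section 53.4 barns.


Sigma = N * sigma_barns * 1e-24
Sigma = 7.6139e+22 * 53.4 * 1e-24
Sigma = 4.0658 /cm

4.0658


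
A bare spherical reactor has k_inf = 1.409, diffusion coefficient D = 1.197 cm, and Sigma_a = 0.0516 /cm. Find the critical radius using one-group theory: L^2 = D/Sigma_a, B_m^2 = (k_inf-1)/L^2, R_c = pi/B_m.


L^2 = D / Sigma_a = 1.197 / 0.0516 = 23.19767 cm^2
B_m^2 = (k_inf - 1) / L^2 = (1.409 - 1) / 23.19767 = 0.01763108 /cm^2
For a bare sphere: B_g = pi/R, so R_c = pi / sqrt(B_m^2)
R_c = pi / sqrt(0.01763108) = 23.660 cm

23.660


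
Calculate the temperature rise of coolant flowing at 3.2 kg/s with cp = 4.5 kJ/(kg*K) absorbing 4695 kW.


dT = Q / (m_dot * cp)
dT = 4695 / (3.2 * 4.5)
dT = 326.04 C

326.04


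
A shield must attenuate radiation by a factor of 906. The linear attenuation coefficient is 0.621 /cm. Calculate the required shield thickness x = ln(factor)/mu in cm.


x = ln(factor) / mu
x = ln(906) / 0.621
x = 10.965 cm

10.965


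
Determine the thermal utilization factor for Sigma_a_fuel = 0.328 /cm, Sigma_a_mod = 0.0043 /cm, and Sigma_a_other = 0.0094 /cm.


f = Sigma_a_fuel / (Sigma_a_fuel + Sigma_a_mod + Sigma_a_other)
f = 0.328 / (0.328 + 0.0043 + 0.0094)
f = 0.95991

0.95991


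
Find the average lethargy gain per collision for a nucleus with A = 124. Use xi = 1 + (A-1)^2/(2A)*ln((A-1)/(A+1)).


xi = 1 + (A-1)^2/(2A) * ln((A-1)/(A+1))
xi = 1 + (124-1)^2/(2*124) * ln((124-1)/(124 +1))
xi = 0.016043

0.016043


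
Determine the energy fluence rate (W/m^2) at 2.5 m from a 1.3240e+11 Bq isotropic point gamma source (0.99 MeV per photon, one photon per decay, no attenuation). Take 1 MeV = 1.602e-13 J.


psi = A * E * 1.602e-13 / (4*pi*r^2)
psi = 1.3240e+11 * 0.99 * 1.602e-13 / (4*pi*2.5^2)
psi = 2.6736e-04 W/m^2

2.6736e-04


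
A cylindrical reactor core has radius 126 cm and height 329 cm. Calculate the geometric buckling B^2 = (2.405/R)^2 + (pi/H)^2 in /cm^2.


B^2 = (2.405/R)^2 + (pi/H)^2
B^2 = (2.405/126)^2 + (pi/329)^2
B^2 = 4.5551e-04 /cm^2

4.5551e-04


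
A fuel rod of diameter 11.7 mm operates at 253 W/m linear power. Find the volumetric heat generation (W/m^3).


r = D / 2 / 1000 = 11.7 / 2 / 1000 = 0.00585 m
q''' = q' / (pi * r^2)
q''' = 253 / (pi * 0.00585^2)
q''' = 2.3532e+06 W/m^3

2.3532e+06


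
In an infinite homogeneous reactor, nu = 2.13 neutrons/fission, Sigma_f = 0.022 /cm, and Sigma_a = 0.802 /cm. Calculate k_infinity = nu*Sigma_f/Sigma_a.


k_inf = nu * Sigma_f / Sigma_a
k_inf = 2.13 * 0.022 / 0.802
k_inf = 0.058429

0.058429


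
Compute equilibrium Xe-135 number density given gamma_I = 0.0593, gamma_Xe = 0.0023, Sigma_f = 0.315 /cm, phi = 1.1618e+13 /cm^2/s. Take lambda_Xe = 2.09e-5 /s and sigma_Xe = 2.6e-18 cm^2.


Xe_eq = (gamma_I + gamma_Xe) * Sigma_f * phi / (lambda_Xe + sigma_Xe * phi)
Numerator = (0.0593 + 0.0023) * 0.315 * 1.1618e+13 = 2.254357e+11
Denominator = 2.09e-5 + 2.6e-18 * 1.1618e+13 = 5.110680e-05
Xe_eq = 2.254357e+11 / 5.110680e-05 = 4.4111e+15 /cm^3

4.4111e+15


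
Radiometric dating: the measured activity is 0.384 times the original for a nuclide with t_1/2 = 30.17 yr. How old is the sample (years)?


lambda = ln(2) / t_half = ln(2) / 30.17 = 0.02297472 /yr
t = -ln(A/A0) / lambda
t = -ln(0.384) / 0.02297472
t = 41.659 yr

41.659


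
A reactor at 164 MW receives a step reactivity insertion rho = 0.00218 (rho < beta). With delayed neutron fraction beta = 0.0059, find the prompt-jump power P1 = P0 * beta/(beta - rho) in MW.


P1/P0 = beta / (beta - rho)
P1/P0 = 0.0059 / (0.0059 - 0.00218) = 1.586022
P1 = 164 * 1.586022 = 260.11 MW

260.11


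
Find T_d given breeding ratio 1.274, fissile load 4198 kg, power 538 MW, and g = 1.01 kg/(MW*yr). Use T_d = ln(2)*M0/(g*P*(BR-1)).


Breeding gain G = BR - 1 = 1.274 - 1 = 0.274
Fissile production rate = g * P * G = 1.01 * 538 * 0.274 = 148.88612 kg/yr
T_d = ln(2) * M0 / (g * P * G)
T_d = ln(2) * 4198 / 148.88612 = 19.544 yr

19.544


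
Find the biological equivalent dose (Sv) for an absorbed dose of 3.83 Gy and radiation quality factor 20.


H = D * Q
H = 3.83 * 20
H = 76.600 Sv

76.600


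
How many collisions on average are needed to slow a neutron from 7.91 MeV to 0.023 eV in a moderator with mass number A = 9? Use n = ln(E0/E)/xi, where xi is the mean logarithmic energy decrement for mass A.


xi = 1 + (A-1)^2/(2A)*ln((A-1)/(A+1)) = 0.2066007 (for A = 9)
n = ln(E0/E) / xi
n = ln(7.91e6 / 0.023) / 0.2066007
n = ln(3.439130e+08) / 0.2066007 = 95.140

95.140


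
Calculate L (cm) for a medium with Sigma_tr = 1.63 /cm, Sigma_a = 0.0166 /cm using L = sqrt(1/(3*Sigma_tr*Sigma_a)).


D = 1 / (3 * Sigma_tr) = 1 / (3 * 1.63) = 0.2044990 cm
L = sqrt(D / Sigma_a)
L = sqrt(0.2044990 / 0.0166)
L = 3.5099 cm

3.5099


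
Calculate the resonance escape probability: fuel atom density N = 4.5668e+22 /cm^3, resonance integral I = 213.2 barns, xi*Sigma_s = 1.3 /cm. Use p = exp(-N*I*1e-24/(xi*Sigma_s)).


p = exp(-N * I * 1e-24 / (xi*Sigma_s))
p = exp(-4.5668e+22 * 213.2 * 1e-24 / 1.3)
p = 5.5889e-04

5.5889e-04


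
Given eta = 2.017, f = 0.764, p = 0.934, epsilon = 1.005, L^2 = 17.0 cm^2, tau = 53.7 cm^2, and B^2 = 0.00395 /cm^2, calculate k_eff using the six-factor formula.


k_inf = eta*f*p*eps = 2.017*0.764*0.934*1.005 = 1.446479
P_TNL = 1/(1 + L^2*B^2) = 1/(1 + 17.0*0.00395) = 0.9370754
P_FNL = exp(-B^2*tau) = exp(-0.00395*53.7) = 0.8088717
k_eff = k_inf * P_TNL * P_FNL = 1.446479 * 0.9370754 * 0.8088717
k_eff = 1.0964

1.0964


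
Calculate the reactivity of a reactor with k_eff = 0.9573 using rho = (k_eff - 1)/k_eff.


rho = (k_eff - 1) / k_eff
rho = (0.9573 - 1) / 0.9573
rho = -0.044605

-0.044605


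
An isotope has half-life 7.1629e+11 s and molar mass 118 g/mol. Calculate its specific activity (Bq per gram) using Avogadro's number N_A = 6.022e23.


lambda = ln(2) / t_half = ln(2) / 7.1629e+11 = 9.676907e-13 /s
SA = lambda * N_A / M
SA = 9.676907e-13 * 6.022e23 / 118
SA = 4.9385e+09 Bq/g

4.9385e+09


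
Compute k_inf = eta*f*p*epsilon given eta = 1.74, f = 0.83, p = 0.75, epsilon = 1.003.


k_inf = eta * f * p * epsilon
k_inf = 1.74 * 0.83 * 0.75 * 1.003
k_inf = 1.0864

1.0864


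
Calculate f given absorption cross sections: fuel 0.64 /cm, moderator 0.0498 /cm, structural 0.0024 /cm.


f = Sigma_a_fuel / (Sigma_a_fuel + Sigma_a_mod + Sigma_a_other)
f = 0.64 / (0.64 + 0.0498 + 0.0024)
f = 0.92459

0.92459


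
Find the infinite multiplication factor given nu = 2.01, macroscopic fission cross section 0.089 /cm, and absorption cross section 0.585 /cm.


k_inf = nu * Sigma_f / Sigma_a
k_inf = 2.01 * 0.089 / 0.585
k_inf = 0.30579

0.30579


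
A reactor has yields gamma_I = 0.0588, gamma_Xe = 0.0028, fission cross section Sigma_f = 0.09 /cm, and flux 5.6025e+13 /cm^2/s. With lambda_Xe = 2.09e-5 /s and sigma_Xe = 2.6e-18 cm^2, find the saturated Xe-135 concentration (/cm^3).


Xe_eq = (gamma_I + gamma_Xe) * Sigma_f * phi / (lambda_Xe + sigma_Xe * phi)
Numerator = (0.0588 + 0.0028) * 0.09 * 5.6025e+13 = 3.106026e+11
Denominator = 2.09e-5 + 2.6e-18 * 5.6025e+13 = 1.665650e-04
Xe_eq = 3.106026e+11 / 1.665650e-04 = 1.8648e+15 /cm^3

1.8648e+15


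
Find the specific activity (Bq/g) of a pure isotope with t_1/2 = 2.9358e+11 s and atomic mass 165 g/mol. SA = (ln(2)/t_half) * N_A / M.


lambda = ln(2) / t_half = ln(2) / 2.9358e+11 = 2.361016e-12 /s
SA = lambda * N_A / M
SA = 2.361016e-12 * 6.022e23 / 165
SA = 8.6170e+09 Bq/g

8.6170e+09


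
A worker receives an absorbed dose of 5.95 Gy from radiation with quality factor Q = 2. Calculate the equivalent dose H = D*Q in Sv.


H = D * Q
H = 5.95 * 2
H = 11.900 Sv

11.900


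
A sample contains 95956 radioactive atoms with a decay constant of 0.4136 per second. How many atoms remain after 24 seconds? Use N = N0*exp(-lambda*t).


N = N0 * exp(-lambda * t)
N = 95956 * exp(-0.4136 * 24)
N = 4.6891

4.6891


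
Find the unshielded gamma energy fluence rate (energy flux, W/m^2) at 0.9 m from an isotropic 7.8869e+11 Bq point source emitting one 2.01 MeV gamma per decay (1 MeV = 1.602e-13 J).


psi = A * E * 1.602e-13 / (4*pi*r^2)
psi = 7.8869e+11 * 2.01 * 1.602e-13 / (4*pi*0.9^2)
psi = 0.024950 W/m^2

0.024950


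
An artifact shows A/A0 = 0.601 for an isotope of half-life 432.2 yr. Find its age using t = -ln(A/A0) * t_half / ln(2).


lambda = ln(2) / t_half = ln(2) / 432.2 = 0.001603765 /yr
t = -ln(A/A0) / lambda
t = -ln(0.601) / 0.001603765
t = 317.48 yr

317.48


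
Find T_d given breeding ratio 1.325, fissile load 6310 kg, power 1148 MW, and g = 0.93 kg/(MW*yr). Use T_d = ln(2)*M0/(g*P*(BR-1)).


Breeding gain G = BR - 1 = 1.325 - 1 = 0.325
Fissile production rate = g * P * G = 0.93 * 1148 * 0.325 = 346.983 kg/yr
T_d = ln(2) * M0 / (g * P * G)
T_d = ln(2) * 6310 / 346.983 = 12.605 yr

12.605


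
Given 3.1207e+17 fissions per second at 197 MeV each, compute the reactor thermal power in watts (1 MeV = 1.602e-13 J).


P = fission_rate * E_MeV * 1.602e-13
P = 3.1207e+17 * 197 * 1.602e-13
P = 9.8487e+06 W

9.8487e+06


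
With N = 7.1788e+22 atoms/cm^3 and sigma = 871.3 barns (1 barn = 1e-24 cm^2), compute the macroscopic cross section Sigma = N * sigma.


Sigma = N * sigma_barns * 1e-24
Sigma = 7.1788e+22 * 871.3 * 1e-24
Sigma = 62.549 /cm

62.549


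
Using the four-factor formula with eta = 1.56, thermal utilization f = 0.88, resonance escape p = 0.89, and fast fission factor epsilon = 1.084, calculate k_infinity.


k_inf = eta * f * p * epsilon
k_inf = 1.56 * 0.88 * 0.89 * 1.084
k_inf = 1.3244

1.3244


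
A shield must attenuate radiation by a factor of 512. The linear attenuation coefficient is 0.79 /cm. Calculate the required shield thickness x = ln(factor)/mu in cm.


x = ln(factor) / mu
x = ln(512) / 0.79
x = 7.8966 cm

7.8966


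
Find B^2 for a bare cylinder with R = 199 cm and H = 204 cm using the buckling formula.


B^2 = (2.405/R)^2 + (pi/H)^2
B^2 = (2.405/199)^2 + (pi/204)^2
B^2 = 3.8322e-04 /cm^2

3.8322e-04


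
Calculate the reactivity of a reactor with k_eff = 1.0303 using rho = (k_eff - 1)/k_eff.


rho = (k_eff - 1) / k_eff
rho = (1.0303 - 1) / 1.0303
rho = 0.029409

0.029409


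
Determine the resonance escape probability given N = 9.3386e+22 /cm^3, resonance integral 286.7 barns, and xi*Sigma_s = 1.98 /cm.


p = exp(-N * I * 1e-24 / (xi*Sigma_s))
p = exp(-9.3386e+22 * 286.7 * 1e-24 / 1.98)
p = 1.3410e-06

1.3410e-06


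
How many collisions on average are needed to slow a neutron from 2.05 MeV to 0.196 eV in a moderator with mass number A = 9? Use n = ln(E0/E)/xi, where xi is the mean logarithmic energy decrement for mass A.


xi = 1 + (A-1)^2/(2A)*ln((A-1)/(A+1)) = 0.2066007 (for A = 9)
n = ln(E0/E) / xi
n = ln(2.05e6 / 0.196) / 0.2066007
n = ln(1.045918e+07) / 0.2066007 = 78.233

78.233


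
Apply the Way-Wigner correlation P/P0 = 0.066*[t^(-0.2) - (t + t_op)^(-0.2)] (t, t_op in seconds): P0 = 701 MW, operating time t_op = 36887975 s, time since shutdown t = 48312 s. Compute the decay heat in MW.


P/P0 = 0.066 * [t^(-0.2) - (t + t_op)^(-0.2)]
P/P0 = 0.066 * [48312^(-0.2) - (48312 + 36887975)^(-0.2)]
P/P0 = 0.066 * [0.1156615 - 0.03065557] = 0.005610391
P = 701 * 0.005610391 = 3.9329 MW

3.9329


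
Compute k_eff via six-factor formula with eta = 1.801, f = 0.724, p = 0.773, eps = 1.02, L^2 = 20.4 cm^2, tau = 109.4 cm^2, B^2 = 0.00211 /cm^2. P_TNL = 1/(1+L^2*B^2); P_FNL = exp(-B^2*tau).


k_inf = eta*f*p*eps = 1.801*0.724*0.773*1.02 = 1.028092
P_TNL = 1/(1 + L^2*B^2) = 1/(1 + 20.4*0.00211) = 0.9587323
P_FNL = exp(-B^2*tau) = exp(-0.00211*109.4) = 0.7938712
k_eff = k_inf * P_TNL * P_FNL = 1.028092 * 0.9587323 * 0.7938712
k_eff = 0.78249

0.78249


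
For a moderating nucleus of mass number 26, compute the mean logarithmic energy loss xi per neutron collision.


xi = 1 + (A-1)^2/(2A) * ln((A-1)/(A+1))
xi = 1 + (26-1)^2/(2*26) * ln((26-1)/(26 +1))
xi = 0.074987

0.074987


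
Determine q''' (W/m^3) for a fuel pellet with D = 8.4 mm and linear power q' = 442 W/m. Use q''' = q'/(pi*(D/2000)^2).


r = D / 2 / 1000 = 8.4 / 2 / 1000 = 0.0042 m
q''' = q' / (pi * r^2)
q''' = 442 / (pi * 0.0042^2)
q''' = 7.9758e+06 W/m^3

7.9758e+06
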